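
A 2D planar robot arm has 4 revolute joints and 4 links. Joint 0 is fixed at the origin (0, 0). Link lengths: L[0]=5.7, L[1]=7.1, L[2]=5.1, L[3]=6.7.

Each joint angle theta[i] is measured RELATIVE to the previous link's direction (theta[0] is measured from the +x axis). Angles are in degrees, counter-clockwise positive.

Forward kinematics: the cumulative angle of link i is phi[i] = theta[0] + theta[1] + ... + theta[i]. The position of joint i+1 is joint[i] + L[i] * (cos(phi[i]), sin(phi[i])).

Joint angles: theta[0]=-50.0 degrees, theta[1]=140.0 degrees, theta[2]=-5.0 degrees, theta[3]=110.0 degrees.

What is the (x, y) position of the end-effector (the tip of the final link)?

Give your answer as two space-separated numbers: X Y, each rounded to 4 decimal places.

joint[0] = (0.0000, 0.0000)  (base)
link 0: phi[0] = -50 = -50 deg
  cos(-50 deg) = 0.6428, sin(-50 deg) = -0.7660
  joint[1] = (0.0000, 0.0000) + 5.7 * (0.6428, -0.7660) = (0.0000 + 3.6639, 0.0000 + -4.3665) = (3.6639, -4.3665)
link 1: phi[1] = -50 + 140 = 90 deg
  cos(90 deg) = 0.0000, sin(90 deg) = 1.0000
  joint[2] = (3.6639, -4.3665) + 7.1 * (0.0000, 1.0000) = (3.6639 + 0.0000, -4.3665 + 7.1000) = (3.6639, 2.7335)
link 2: phi[2] = -50 + 140 + -5 = 85 deg
  cos(85 deg) = 0.0872, sin(85 deg) = 0.9962
  joint[3] = (3.6639, 2.7335) + 5.1 * (0.0872, 0.9962) = (3.6639 + 0.4445, 2.7335 + 5.0806) = (4.1084, 7.8141)
link 3: phi[3] = -50 + 140 + -5 + 110 = 195 deg
  cos(195 deg) = -0.9659, sin(195 deg) = -0.2588
  joint[4] = (4.1084, 7.8141) + 6.7 * (-0.9659, -0.2588) = (4.1084 + -6.4717, 7.8141 + -1.7341) = (-2.3633, 6.0801)
End effector: (-2.3633, 6.0801)

Answer: -2.3633 6.0801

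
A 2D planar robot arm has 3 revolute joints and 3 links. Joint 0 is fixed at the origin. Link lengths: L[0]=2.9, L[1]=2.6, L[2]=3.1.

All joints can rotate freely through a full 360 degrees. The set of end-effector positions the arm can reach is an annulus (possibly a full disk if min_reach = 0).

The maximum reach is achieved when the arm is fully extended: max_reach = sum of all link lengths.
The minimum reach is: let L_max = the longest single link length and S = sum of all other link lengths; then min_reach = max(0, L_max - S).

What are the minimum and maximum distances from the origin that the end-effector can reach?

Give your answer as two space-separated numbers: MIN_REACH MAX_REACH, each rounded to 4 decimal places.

Answer: 0.0000 8.6000

Derivation:
Link lengths: [2.9, 2.6, 3.1]
max_reach = 2.9 + 2.6 + 3.1 = 8.6
L_max = max([2.9, 2.6, 3.1]) = 3.1
S (sum of others) = 8.6 - 3.1 = 5.5
min_reach = max(0, 3.1 - 5.5) = max(0, -2.4) = 0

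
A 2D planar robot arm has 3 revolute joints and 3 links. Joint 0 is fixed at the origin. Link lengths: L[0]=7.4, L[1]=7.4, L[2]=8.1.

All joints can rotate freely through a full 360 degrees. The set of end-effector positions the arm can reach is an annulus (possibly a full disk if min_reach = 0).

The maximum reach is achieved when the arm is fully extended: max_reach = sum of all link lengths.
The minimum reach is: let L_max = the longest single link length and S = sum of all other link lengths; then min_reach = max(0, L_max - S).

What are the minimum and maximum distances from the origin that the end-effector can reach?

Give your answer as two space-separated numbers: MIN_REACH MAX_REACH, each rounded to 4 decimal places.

Link lengths: [7.4, 7.4, 8.1]
max_reach = 7.4 + 7.4 + 8.1 = 22.9
L_max = max([7.4, 7.4, 8.1]) = 8.1
S (sum of others) = 22.9 - 8.1 = 14.8
min_reach = max(0, 8.1 - 14.8) = max(0, -6.7) = 0

Answer: 0.0000 22.9000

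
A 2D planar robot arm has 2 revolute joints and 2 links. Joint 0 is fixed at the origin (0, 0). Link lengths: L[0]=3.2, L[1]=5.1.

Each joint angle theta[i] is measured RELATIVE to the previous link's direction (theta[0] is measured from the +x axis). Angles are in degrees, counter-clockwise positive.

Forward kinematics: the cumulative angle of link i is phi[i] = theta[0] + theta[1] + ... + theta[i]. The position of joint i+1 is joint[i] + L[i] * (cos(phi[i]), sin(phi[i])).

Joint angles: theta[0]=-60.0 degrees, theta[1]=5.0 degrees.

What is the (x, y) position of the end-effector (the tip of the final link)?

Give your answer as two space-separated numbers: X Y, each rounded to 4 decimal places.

joint[0] = (0.0000, 0.0000)  (base)
link 0: phi[0] = -60 = -60 deg
  cos(-60 deg) = 0.5000, sin(-60 deg) = -0.8660
  joint[1] = (0.0000, 0.0000) + 3.2 * (0.5000, -0.8660) = (0.0000 + 1.6000, 0.0000 + -2.7713) = (1.6000, -2.7713)
link 1: phi[1] = -60 + 5 = -55 deg
  cos(-55 deg) = 0.5736, sin(-55 deg) = -0.8192
  joint[2] = (1.6000, -2.7713) + 5.1 * (0.5736, -0.8192) = (1.6000 + 2.9252, -2.7713 + -4.1777) = (4.5252, -6.9490)
End effector: (4.5252, -6.9490)

Answer: 4.5252 -6.9490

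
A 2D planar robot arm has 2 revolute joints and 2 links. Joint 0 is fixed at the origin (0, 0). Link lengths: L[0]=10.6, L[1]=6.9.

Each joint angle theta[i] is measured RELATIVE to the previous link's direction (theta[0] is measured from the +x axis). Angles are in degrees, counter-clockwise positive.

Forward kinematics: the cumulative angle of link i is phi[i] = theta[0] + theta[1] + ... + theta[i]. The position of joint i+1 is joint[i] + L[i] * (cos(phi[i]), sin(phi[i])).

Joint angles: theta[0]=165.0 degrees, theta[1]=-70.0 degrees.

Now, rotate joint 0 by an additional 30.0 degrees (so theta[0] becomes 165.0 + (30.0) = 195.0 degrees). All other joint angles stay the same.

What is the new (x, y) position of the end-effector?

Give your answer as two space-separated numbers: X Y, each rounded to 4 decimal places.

joint[0] = (0.0000, 0.0000)  (base)
link 0: phi[0] = 195 = 195 deg
  cos(195 deg) = -0.9659, sin(195 deg) = -0.2588
  joint[1] = (0.0000, 0.0000) + 10.6 * (-0.9659, -0.2588) = (0.0000 + -10.2388, 0.0000 + -2.7435) = (-10.2388, -2.7435)
link 1: phi[1] = 195 + -70 = 125 deg
  cos(125 deg) = -0.5736, sin(125 deg) = 0.8192
  joint[2] = (-10.2388, -2.7435) + 6.9 * (-0.5736, 0.8192) = (-10.2388 + -3.9577, -2.7435 + 5.6521) = (-14.1965, 2.9087)
End effector: (-14.1965, 2.9087)

Answer: -14.1965 2.9087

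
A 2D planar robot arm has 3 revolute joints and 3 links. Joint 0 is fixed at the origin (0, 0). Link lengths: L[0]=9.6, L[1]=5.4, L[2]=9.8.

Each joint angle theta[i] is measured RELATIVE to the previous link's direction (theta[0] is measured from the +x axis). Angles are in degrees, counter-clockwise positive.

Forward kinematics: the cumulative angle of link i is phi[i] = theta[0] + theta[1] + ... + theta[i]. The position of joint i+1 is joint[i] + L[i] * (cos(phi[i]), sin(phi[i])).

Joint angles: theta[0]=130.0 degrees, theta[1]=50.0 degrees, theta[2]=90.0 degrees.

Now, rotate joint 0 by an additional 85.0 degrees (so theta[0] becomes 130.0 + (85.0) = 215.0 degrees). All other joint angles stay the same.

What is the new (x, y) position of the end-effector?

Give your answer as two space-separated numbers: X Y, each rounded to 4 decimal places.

joint[0] = (0.0000, 0.0000)  (base)
link 0: phi[0] = 215 = 215 deg
  cos(215 deg) = -0.8192, sin(215 deg) = -0.5736
  joint[1] = (0.0000, 0.0000) + 9.6 * (-0.8192, -0.5736) = (0.0000 + -7.8639, 0.0000 + -5.5063) = (-7.8639, -5.5063)
link 1: phi[1] = 215 + 50 = 265 deg
  cos(265 deg) = -0.0872, sin(265 deg) = -0.9962
  joint[2] = (-7.8639, -5.5063) + 5.4 * (-0.0872, -0.9962) = (-7.8639 + -0.4706, -5.5063 + -5.3795) = (-8.3345, -10.8858)
link 2: phi[2] = 215 + 50 + 90 = 355 deg
  cos(355 deg) = 0.9962, sin(355 deg) = -0.0872
  joint[3] = (-8.3345, -10.8858) + 9.8 * (0.9962, -0.0872) = (-8.3345 + 9.7627, -10.8858 + -0.8541) = (1.4282, -11.7399)
End effector: (1.4282, -11.7399)

Answer: 1.4282 -11.7399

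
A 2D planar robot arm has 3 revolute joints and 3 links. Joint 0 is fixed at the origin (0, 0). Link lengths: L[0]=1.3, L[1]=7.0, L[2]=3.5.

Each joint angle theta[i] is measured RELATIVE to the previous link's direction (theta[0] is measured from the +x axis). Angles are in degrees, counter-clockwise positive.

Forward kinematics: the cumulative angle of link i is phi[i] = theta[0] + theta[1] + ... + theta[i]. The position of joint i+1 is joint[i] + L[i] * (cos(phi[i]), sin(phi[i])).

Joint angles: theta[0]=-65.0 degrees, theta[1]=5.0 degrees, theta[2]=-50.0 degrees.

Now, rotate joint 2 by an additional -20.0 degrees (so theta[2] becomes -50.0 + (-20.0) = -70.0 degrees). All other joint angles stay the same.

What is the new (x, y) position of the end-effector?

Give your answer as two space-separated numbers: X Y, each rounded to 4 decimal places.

Answer: 1.7996 -9.9215

Derivation:
joint[0] = (0.0000, 0.0000)  (base)
link 0: phi[0] = -65 = -65 deg
  cos(-65 deg) = 0.4226, sin(-65 deg) = -0.9063
  joint[1] = (0.0000, 0.0000) + 1.3 * (0.4226, -0.9063) = (0.0000 + 0.5494, 0.0000 + -1.1782) = (0.5494, -1.1782)
link 1: phi[1] = -65 + 5 = -60 deg
  cos(-60 deg) = 0.5000, sin(-60 deg) = -0.8660
  joint[2] = (0.5494, -1.1782) + 7 * (0.5000, -0.8660) = (0.5494 + 3.5000, -1.1782 + -6.0622) = (4.0494, -7.2404)
link 2: phi[2] = -65 + 5 + -70 = -130 deg
  cos(-130 deg) = -0.6428, sin(-130 deg) = -0.7660
  joint[3] = (4.0494, -7.2404) + 3.5 * (-0.6428, -0.7660) = (4.0494 + -2.2498, -7.2404 + -2.6812) = (1.7996, -9.9215)
End effector: (1.7996, -9.9215)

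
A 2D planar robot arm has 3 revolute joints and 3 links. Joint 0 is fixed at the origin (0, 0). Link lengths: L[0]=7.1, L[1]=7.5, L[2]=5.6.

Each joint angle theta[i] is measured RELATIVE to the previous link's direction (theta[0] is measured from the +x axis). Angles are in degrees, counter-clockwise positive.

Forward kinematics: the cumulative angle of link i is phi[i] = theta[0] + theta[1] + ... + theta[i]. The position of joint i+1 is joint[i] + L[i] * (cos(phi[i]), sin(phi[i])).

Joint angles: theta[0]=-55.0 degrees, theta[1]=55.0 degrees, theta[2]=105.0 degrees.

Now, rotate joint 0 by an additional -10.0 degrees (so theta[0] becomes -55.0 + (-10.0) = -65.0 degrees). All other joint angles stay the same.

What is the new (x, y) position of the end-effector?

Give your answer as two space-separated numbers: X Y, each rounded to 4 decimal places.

Answer: 9.8986 -2.1585

Derivation:
joint[0] = (0.0000, 0.0000)  (base)
link 0: phi[0] = -65 = -65 deg
  cos(-65 deg) = 0.4226, sin(-65 deg) = -0.9063
  joint[1] = (0.0000, 0.0000) + 7.1 * (0.4226, -0.9063) = (0.0000 + 3.0006, 0.0000 + -6.4348) = (3.0006, -6.4348)
link 1: phi[1] = -65 + 55 = -10 deg
  cos(-10 deg) = 0.9848, sin(-10 deg) = -0.1736
  joint[2] = (3.0006, -6.4348) + 7.5 * (0.9848, -0.1736) = (3.0006 + 7.3861, -6.4348 + -1.3024) = (10.3866, -7.7371)
link 2: phi[2] = -65 + 55 + 105 = 95 deg
  cos(95 deg) = -0.0872, sin(95 deg) = 0.9962
  joint[3] = (10.3866, -7.7371) + 5.6 * (-0.0872, 0.9962) = (10.3866 + -0.4881, -7.7371 + 5.5787) = (9.8986, -2.1585)
End effector: (9.8986, -2.1585)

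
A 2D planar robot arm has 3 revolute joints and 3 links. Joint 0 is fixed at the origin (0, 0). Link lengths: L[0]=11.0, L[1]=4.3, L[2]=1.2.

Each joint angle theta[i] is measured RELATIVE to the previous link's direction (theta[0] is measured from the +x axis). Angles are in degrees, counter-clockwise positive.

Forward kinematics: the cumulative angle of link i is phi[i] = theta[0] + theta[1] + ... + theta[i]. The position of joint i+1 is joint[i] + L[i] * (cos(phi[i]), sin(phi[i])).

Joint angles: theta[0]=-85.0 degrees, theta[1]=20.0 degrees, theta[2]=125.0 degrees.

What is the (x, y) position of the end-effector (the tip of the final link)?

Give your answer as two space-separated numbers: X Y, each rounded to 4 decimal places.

joint[0] = (0.0000, 0.0000)  (base)
link 0: phi[0] = -85 = -85 deg
  cos(-85 deg) = 0.0872, sin(-85 deg) = -0.9962
  joint[1] = (0.0000, 0.0000) + 11 * (0.0872, -0.9962) = (0.0000 + 0.9587, 0.0000 + -10.9581) = (0.9587, -10.9581)
link 1: phi[1] = -85 + 20 = -65 deg
  cos(-65 deg) = 0.4226, sin(-65 deg) = -0.9063
  joint[2] = (0.9587, -10.9581) + 4.3 * (0.4226, -0.9063) = (0.9587 + 1.8173, -10.9581 + -3.8971) = (2.7760, -14.8553)
link 2: phi[2] = -85 + 20 + 125 = 60 deg
  cos(60 deg) = 0.5000, sin(60 deg) = 0.8660
  joint[3] = (2.7760, -14.8553) + 1.2 * (0.5000, 0.8660) = (2.7760 + 0.6000, -14.8553 + 1.0392) = (3.3760, -13.8160)
End effector: (3.3760, -13.8160)

Answer: 3.3760 -13.8160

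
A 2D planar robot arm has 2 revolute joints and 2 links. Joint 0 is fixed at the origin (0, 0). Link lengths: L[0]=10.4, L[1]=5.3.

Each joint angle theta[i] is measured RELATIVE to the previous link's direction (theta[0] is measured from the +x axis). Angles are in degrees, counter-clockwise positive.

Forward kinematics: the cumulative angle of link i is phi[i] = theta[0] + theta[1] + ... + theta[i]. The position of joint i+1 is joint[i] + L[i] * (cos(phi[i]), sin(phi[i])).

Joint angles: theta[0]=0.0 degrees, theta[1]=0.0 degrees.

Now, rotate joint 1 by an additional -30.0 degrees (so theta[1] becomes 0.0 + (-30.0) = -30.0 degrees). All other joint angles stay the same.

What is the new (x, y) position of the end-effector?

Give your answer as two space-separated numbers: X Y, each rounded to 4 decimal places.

joint[0] = (0.0000, 0.0000)  (base)
link 0: phi[0] = 0 = 0 deg
  cos(0 deg) = 1.0000, sin(0 deg) = 0.0000
  joint[1] = (0.0000, 0.0000) + 10.4 * (1.0000, 0.0000) = (0.0000 + 10.4000, 0.0000 + 0.0000) = (10.4000, 0.0000)
link 1: phi[1] = 0 + -30 = -30 deg
  cos(-30 deg) = 0.8660, sin(-30 deg) = -0.5000
  joint[2] = (10.4000, 0.0000) + 5.3 * (0.8660, -0.5000) = (10.4000 + 4.5899, 0.0000 + -2.6500) = (14.9899, -2.6500)
End effector: (14.9899, -2.6500)

Answer: 14.9899 -2.6500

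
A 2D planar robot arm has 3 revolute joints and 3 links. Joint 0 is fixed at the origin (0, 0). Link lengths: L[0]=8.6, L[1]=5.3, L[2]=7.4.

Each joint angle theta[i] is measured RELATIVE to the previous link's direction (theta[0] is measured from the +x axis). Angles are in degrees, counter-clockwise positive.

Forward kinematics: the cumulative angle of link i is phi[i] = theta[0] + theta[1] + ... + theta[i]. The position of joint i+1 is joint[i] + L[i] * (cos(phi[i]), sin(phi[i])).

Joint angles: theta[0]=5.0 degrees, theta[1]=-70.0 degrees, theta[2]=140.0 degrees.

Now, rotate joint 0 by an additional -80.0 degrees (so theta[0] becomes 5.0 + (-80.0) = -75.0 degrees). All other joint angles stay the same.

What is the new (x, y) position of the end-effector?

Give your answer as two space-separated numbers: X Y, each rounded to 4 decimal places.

Answer: 5.2562 -11.9919

Derivation:
joint[0] = (0.0000, 0.0000)  (base)
link 0: phi[0] = -75 = -75 deg
  cos(-75 deg) = 0.2588, sin(-75 deg) = -0.9659
  joint[1] = (0.0000, 0.0000) + 8.6 * (0.2588, -0.9659) = (0.0000 + 2.2258, 0.0000 + -8.3070) = (2.2258, -8.3070)
link 1: phi[1] = -75 + -70 = -145 deg
  cos(-145 deg) = -0.8192, sin(-145 deg) = -0.5736
  joint[2] = (2.2258, -8.3070) + 5.3 * (-0.8192, -0.5736) = (2.2258 + -4.3415, -8.3070 + -3.0400) = (-2.1157, -11.3469)
link 2: phi[2] = -75 + -70 + 140 = -5 deg
  cos(-5 deg) = 0.9962, sin(-5 deg) = -0.0872
  joint[3] = (-2.1157, -11.3469) + 7.4 * (0.9962, -0.0872) = (-2.1157 + 7.3718, -11.3469 + -0.6450) = (5.2562, -11.9919)
End effector: (5.2562, -11.9919)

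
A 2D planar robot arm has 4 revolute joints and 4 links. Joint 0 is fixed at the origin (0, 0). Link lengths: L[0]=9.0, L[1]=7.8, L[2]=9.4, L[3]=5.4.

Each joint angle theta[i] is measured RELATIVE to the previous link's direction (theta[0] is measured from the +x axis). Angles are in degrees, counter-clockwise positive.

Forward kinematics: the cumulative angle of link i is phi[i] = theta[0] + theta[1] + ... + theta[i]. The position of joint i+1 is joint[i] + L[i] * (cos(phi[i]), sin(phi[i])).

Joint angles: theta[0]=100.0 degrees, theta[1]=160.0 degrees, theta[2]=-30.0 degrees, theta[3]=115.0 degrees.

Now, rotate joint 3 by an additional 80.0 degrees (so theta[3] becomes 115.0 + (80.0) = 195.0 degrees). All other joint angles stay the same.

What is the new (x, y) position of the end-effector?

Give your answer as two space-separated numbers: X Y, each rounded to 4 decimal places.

Answer: -6.6774 -1.1250

Derivation:
joint[0] = (0.0000, 0.0000)  (base)
link 0: phi[0] = 100 = 100 deg
  cos(100 deg) = -0.1736, sin(100 deg) = 0.9848
  joint[1] = (0.0000, 0.0000) + 9 * (-0.1736, 0.9848) = (0.0000 + -1.5628, 0.0000 + 8.8633) = (-1.5628, 8.8633)
link 1: phi[1] = 100 + 160 = 260 deg
  cos(260 deg) = -0.1736, sin(260 deg) = -0.9848
  joint[2] = (-1.5628, 8.8633) + 7.8 * (-0.1736, -0.9848) = (-1.5628 + -1.3545, 8.8633 + -7.6815) = (-2.9173, 1.1818)
link 2: phi[2] = 100 + 160 + -30 = 230 deg
  cos(230 deg) = -0.6428, sin(230 deg) = -0.7660
  joint[3] = (-2.9173, 1.1818) + 9.4 * (-0.6428, -0.7660) = (-2.9173 + -6.0422, 1.1818 + -7.2008) = (-8.9595, -6.0190)
link 3: phi[3] = 100 + 160 + -30 + 195 = 425 deg
  cos(425 deg) = 0.4226, sin(425 deg) = 0.9063
  joint[4] = (-8.9595, -6.0190) + 5.4 * (0.4226, 0.9063) = (-8.9595 + 2.2821, -6.0190 + 4.8941) = (-6.6774, -1.1250)
End effector: (-6.6774, -1.1250)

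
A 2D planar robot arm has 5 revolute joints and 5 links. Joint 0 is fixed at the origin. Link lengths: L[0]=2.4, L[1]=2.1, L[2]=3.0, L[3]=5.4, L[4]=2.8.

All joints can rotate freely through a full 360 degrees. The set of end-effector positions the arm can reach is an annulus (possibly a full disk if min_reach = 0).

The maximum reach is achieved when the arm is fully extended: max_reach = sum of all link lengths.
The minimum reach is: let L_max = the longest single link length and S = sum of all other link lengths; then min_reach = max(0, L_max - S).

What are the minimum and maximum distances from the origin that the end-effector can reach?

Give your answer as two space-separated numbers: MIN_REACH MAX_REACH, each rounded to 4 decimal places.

Answer: 0.0000 15.7000

Derivation:
Link lengths: [2.4, 2.1, 3.0, 5.4, 2.8]
max_reach = 2.4 + 2.1 + 3 + 5.4 + 2.8 = 15.7
L_max = max([2.4, 2.1, 3.0, 5.4, 2.8]) = 5.4
S (sum of others) = 15.7 - 5.4 = 10.3
min_reach = max(0, 5.4 - 10.3) = max(0, -4.9) = 0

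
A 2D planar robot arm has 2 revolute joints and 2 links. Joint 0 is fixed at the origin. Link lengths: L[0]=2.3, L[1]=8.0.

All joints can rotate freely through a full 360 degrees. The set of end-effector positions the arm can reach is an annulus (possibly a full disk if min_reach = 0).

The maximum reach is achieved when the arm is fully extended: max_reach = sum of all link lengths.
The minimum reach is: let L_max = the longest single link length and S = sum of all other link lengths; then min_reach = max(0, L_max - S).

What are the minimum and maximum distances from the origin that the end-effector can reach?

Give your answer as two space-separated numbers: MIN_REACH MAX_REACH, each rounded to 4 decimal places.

Answer: 5.7000 10.3000

Derivation:
Link lengths: [2.3, 8.0]
max_reach = 2.3 + 8 = 10.3
L_max = max([2.3, 8.0]) = 8
S (sum of others) = 10.3 - 8 = 2.3
min_reach = max(0, 8 - 2.3) = max(0, 5.7) = 5.7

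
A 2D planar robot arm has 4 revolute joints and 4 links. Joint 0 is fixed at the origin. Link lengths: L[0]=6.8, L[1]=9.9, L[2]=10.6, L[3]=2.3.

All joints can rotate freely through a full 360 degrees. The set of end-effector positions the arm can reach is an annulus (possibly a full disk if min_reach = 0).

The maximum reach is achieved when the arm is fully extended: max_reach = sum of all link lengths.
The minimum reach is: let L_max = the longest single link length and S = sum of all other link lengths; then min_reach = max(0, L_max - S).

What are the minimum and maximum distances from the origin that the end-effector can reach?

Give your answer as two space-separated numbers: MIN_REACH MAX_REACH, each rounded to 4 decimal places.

Link lengths: [6.8, 9.9, 10.6, 2.3]
max_reach = 6.8 + 9.9 + 10.6 + 2.3 = 29.6
L_max = max([6.8, 9.9, 10.6, 2.3]) = 10.6
S (sum of others) = 29.6 - 10.6 = 19
min_reach = max(0, 10.6 - 19) = max(0, -8.4) = 0

Answer: 0.0000 29.6000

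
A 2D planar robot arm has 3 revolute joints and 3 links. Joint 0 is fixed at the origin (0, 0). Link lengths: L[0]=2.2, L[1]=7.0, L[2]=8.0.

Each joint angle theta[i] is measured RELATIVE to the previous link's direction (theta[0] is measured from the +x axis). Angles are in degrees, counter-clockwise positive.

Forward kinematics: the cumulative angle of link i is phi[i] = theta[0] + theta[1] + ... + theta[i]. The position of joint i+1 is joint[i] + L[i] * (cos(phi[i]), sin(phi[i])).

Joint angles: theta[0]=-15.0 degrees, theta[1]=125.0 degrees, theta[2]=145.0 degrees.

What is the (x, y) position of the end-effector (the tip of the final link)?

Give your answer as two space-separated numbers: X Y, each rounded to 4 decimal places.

joint[0] = (0.0000, 0.0000)  (base)
link 0: phi[0] = -15 = -15 deg
  cos(-15 deg) = 0.9659, sin(-15 deg) = -0.2588
  joint[1] = (0.0000, 0.0000) + 2.2 * (0.9659, -0.2588) = (0.0000 + 2.1250, 0.0000 + -0.5694) = (2.1250, -0.5694)
link 1: phi[1] = -15 + 125 = 110 deg
  cos(110 deg) = -0.3420, sin(110 deg) = 0.9397
  joint[2] = (2.1250, -0.5694) + 7 * (-0.3420, 0.9397) = (2.1250 + -2.3941, -0.5694 + 6.5778) = (-0.2691, 6.0084)
link 2: phi[2] = -15 + 125 + 145 = 255 deg
  cos(255 deg) = -0.2588, sin(255 deg) = -0.9659
  joint[3] = (-0.2691, 6.0084) + 8 * (-0.2588, -0.9659) = (-0.2691 + -2.0706, 6.0084 + -7.7274) = (-2.3397, -1.7190)
End effector: (-2.3397, -1.7190)

Answer: -2.3397 -1.7190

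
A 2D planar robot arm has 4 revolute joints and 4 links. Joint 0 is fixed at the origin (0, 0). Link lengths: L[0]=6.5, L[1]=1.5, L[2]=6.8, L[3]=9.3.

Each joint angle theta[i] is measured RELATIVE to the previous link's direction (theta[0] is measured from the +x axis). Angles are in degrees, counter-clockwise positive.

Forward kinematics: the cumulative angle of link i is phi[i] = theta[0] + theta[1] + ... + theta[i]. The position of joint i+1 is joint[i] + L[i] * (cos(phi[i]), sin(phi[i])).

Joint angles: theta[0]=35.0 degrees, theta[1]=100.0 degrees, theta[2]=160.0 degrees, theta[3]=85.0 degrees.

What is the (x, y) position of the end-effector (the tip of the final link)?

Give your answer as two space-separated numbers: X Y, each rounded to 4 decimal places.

joint[0] = (0.0000, 0.0000)  (base)
link 0: phi[0] = 35 = 35 deg
  cos(35 deg) = 0.8192, sin(35 deg) = 0.5736
  joint[1] = (0.0000, 0.0000) + 6.5 * (0.8192, 0.5736) = (0.0000 + 5.3245, 0.0000 + 3.7282) = (5.3245, 3.7282)
link 1: phi[1] = 35 + 100 = 135 deg
  cos(135 deg) = -0.7071, sin(135 deg) = 0.7071
  joint[2] = (5.3245, 3.7282) + 1.5 * (-0.7071, 0.7071) = (5.3245 + -1.0607, 3.7282 + 1.0607) = (4.2638, 4.7889)
link 2: phi[2] = 35 + 100 + 160 = 295 deg
  cos(295 deg) = 0.4226, sin(295 deg) = -0.9063
  joint[3] = (4.2638, 4.7889) + 6.8 * (0.4226, -0.9063) = (4.2638 + 2.8738, 4.7889 + -6.1629) = (7.1376, -1.3740)
link 3: phi[3] = 35 + 100 + 160 + 85 = 380 deg
  cos(380 deg) = 0.9397, sin(380 deg) = 0.3420
  joint[4] = (7.1376, -1.3740) + 9.3 * (0.9397, 0.3420) = (7.1376 + 8.7391, -1.3740 + 3.1808) = (15.8768, 1.8068)
End effector: (15.8768, 1.8068)

Answer: 15.8768 1.8068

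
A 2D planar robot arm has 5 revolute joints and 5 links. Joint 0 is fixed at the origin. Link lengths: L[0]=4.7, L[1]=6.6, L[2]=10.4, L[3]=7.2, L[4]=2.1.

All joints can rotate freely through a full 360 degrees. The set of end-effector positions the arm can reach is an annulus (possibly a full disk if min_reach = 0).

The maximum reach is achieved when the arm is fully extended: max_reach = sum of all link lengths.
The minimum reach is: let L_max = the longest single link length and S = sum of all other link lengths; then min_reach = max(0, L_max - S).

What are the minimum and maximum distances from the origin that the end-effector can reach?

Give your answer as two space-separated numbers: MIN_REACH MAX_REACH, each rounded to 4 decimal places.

Answer: 0.0000 31.0000

Derivation:
Link lengths: [4.7, 6.6, 10.4, 7.2, 2.1]
max_reach = 4.7 + 6.6 + 10.4 + 7.2 + 2.1 = 31
L_max = max([4.7, 6.6, 10.4, 7.2, 2.1]) = 10.4
S (sum of others) = 31 - 10.4 = 20.6
min_reach = max(0, 10.4 - 20.6) = max(0, -10.2) = 0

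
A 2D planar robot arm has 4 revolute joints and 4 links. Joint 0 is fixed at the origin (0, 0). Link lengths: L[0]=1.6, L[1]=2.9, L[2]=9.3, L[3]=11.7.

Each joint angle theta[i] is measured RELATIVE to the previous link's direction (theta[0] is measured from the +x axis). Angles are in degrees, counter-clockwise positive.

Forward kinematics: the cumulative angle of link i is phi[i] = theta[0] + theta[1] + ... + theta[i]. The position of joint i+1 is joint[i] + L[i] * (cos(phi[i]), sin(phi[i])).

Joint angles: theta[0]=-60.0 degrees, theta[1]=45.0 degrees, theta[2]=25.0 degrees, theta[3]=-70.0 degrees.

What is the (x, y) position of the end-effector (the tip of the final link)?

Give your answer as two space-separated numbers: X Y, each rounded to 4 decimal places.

joint[0] = (0.0000, 0.0000)  (base)
link 0: phi[0] = -60 = -60 deg
  cos(-60 deg) = 0.5000, sin(-60 deg) = -0.8660
  joint[1] = (0.0000, 0.0000) + 1.6 * (0.5000, -0.8660) = (0.0000 + 0.8000, 0.0000 + -1.3856) = (0.8000, -1.3856)
link 1: phi[1] = -60 + 45 = -15 deg
  cos(-15 deg) = 0.9659, sin(-15 deg) = -0.2588
  joint[2] = (0.8000, -1.3856) + 2.9 * (0.9659, -0.2588) = (0.8000 + 2.8012, -1.3856 + -0.7506) = (3.6012, -2.1362)
link 2: phi[2] = -60 + 45 + 25 = 10 deg
  cos(10 deg) = 0.9848, sin(10 deg) = 0.1736
  joint[3] = (3.6012, -2.1362) + 9.3 * (0.9848, 0.1736) = (3.6012 + 9.1587, -2.1362 + 1.6149) = (12.7599, -0.5213)
link 3: phi[3] = -60 + 45 + 25 + -70 = -60 deg
  cos(-60 deg) = 0.5000, sin(-60 deg) = -0.8660
  joint[4] = (12.7599, -0.5213) + 11.7 * (0.5000, -0.8660) = (12.7599 + 5.8500, -0.5213 + -10.1325) = (18.6099, -10.6538)
End effector: (18.6099, -10.6538)

Answer: 18.6099 -10.6538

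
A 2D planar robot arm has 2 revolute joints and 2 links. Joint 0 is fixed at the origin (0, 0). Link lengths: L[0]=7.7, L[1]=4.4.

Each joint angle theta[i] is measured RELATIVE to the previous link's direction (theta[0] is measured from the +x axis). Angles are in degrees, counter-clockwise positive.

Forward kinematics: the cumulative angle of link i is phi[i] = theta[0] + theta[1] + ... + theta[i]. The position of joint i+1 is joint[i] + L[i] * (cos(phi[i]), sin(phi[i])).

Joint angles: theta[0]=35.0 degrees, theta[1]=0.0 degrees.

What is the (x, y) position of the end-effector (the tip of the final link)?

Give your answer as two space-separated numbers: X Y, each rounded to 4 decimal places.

Answer: 9.9117 6.9403

Derivation:
joint[0] = (0.0000, 0.0000)  (base)
link 0: phi[0] = 35 = 35 deg
  cos(35 deg) = 0.8192, sin(35 deg) = 0.5736
  joint[1] = (0.0000, 0.0000) + 7.7 * (0.8192, 0.5736) = (0.0000 + 6.3075, 0.0000 + 4.4165) = (6.3075, 4.4165)
link 1: phi[1] = 35 + 0 = 35 deg
  cos(35 deg) = 0.8192, sin(35 deg) = 0.5736
  joint[2] = (6.3075, 4.4165) + 4.4 * (0.8192, 0.5736) = (6.3075 + 3.6043, 4.4165 + 2.5237) = (9.9117, 6.9403)
End effector: (9.9117, 6.9403)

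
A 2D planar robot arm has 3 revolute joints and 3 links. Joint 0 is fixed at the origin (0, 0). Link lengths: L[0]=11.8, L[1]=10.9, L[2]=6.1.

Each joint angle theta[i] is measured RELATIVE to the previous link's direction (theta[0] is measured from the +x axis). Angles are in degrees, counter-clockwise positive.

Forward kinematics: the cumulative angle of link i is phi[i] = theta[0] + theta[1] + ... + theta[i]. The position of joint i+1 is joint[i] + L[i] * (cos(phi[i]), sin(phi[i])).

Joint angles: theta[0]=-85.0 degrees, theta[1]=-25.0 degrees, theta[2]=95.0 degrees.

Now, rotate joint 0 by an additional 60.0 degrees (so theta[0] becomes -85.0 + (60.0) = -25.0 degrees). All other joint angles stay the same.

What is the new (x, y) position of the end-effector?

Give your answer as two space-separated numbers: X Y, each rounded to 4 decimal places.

Answer: 22.0142 -9.0234

Derivation:
joint[0] = (0.0000, 0.0000)  (base)
link 0: phi[0] = -25 = -25 deg
  cos(-25 deg) = 0.9063, sin(-25 deg) = -0.4226
  joint[1] = (0.0000, 0.0000) + 11.8 * (0.9063, -0.4226) = (0.0000 + 10.6944, 0.0000 + -4.9869) = (10.6944, -4.9869)
link 1: phi[1] = -25 + -25 = -50 deg
  cos(-50 deg) = 0.6428, sin(-50 deg) = -0.7660
  joint[2] = (10.6944, -4.9869) + 10.9 * (0.6428, -0.7660) = (10.6944 + 7.0064, -4.9869 + -8.3499) = (17.7008, -13.3368)
link 2: phi[2] = -25 + -25 + 95 = 45 deg
  cos(45 deg) = 0.7071, sin(45 deg) = 0.7071
  joint[3] = (17.7008, -13.3368) + 6.1 * (0.7071, 0.7071) = (17.7008 + 4.3134, -13.3368 + 4.3134) = (22.0142, -9.0234)
End effector: (22.0142, -9.0234)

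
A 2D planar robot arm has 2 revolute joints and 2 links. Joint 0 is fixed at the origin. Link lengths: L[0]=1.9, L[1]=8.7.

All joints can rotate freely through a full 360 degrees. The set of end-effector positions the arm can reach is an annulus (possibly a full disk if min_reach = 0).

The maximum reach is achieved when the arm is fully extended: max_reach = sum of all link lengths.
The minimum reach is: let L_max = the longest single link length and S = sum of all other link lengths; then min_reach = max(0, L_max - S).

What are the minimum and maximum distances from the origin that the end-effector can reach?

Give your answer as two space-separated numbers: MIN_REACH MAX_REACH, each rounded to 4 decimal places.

Answer: 6.8000 10.6000

Derivation:
Link lengths: [1.9, 8.7]
max_reach = 1.9 + 8.7 = 10.6
L_max = max([1.9, 8.7]) = 8.7
S (sum of others) = 10.6 - 8.7 = 1.9
min_reach = max(0, 8.7 - 1.9) = max(0, 6.8) = 6.8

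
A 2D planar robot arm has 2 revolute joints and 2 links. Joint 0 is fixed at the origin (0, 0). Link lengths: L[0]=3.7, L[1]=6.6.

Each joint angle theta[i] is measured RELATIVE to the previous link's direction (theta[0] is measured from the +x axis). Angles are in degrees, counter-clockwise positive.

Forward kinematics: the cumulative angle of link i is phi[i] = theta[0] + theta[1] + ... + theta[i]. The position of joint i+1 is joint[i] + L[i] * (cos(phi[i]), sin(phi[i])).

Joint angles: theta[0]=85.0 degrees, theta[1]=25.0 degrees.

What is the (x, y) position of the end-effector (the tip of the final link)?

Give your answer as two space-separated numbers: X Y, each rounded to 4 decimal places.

Answer: -1.9349 9.8879

Derivation:
joint[0] = (0.0000, 0.0000)  (base)
link 0: phi[0] = 85 = 85 deg
  cos(85 deg) = 0.0872, sin(85 deg) = 0.9962
  joint[1] = (0.0000, 0.0000) + 3.7 * (0.0872, 0.9962) = (0.0000 + 0.3225, 0.0000 + 3.6859) = (0.3225, 3.6859)
link 1: phi[1] = 85 + 25 = 110 deg
  cos(110 deg) = -0.3420, sin(110 deg) = 0.9397
  joint[2] = (0.3225, 3.6859) + 6.6 * (-0.3420, 0.9397) = (0.3225 + -2.2573, 3.6859 + 6.2020) = (-1.9349, 9.8879)
End effector: (-1.9349, 9.8879)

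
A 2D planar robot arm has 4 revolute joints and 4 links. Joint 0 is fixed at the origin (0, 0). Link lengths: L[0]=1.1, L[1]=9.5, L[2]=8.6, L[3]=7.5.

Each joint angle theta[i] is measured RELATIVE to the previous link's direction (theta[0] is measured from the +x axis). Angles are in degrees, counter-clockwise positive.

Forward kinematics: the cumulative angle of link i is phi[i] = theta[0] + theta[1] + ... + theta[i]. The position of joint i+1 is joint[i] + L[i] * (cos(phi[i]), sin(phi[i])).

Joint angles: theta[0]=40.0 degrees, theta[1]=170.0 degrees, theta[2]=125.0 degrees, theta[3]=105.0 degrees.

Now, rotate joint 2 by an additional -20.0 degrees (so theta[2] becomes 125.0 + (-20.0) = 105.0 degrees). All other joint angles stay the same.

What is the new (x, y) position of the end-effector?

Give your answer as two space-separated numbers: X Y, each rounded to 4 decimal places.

joint[0] = (0.0000, 0.0000)  (base)
link 0: phi[0] = 40 = 40 deg
  cos(40 deg) = 0.7660, sin(40 deg) = 0.6428
  joint[1] = (0.0000, 0.0000) + 1.1 * (0.7660, 0.6428) = (0.0000 + 0.8426, 0.0000 + 0.7071) = (0.8426, 0.7071)
link 1: phi[1] = 40 + 170 = 210 deg
  cos(210 deg) = -0.8660, sin(210 deg) = -0.5000
  joint[2] = (0.8426, 0.7071) + 9.5 * (-0.8660, -0.5000) = (0.8426 + -8.2272, 0.7071 + -4.7500) = (-7.3846, -4.0429)
link 2: phi[2] = 40 + 170 + 105 = 315 deg
  cos(315 deg) = 0.7071, sin(315 deg) = -0.7071
  joint[3] = (-7.3846, -4.0429) + 8.6 * (0.7071, -0.7071) = (-7.3846 + 6.0811, -4.0429 + -6.0811) = (-1.3035, -10.1241)
link 3: phi[3] = 40 + 170 + 105 + 105 = 420 deg
  cos(420 deg) = 0.5000, sin(420 deg) = 0.8660
  joint[4] = (-1.3035, -10.1241) + 7.5 * (0.5000, 0.8660) = (-1.3035 + 3.7500, -10.1241 + 6.4952) = (2.4465, -3.6289)
End effector: (2.4465, -3.6289)

Answer: 2.4465 -3.6289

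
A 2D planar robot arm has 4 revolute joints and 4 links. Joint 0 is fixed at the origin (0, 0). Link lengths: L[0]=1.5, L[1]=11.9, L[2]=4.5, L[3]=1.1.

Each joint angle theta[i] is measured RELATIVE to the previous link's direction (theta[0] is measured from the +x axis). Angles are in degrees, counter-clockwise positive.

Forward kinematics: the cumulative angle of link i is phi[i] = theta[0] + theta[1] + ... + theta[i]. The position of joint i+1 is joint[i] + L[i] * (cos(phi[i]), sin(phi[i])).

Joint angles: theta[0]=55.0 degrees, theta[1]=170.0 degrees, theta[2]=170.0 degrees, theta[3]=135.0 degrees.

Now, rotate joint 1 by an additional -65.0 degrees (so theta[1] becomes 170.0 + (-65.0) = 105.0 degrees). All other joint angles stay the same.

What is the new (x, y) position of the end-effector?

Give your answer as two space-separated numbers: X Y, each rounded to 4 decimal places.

Answer: -6.7096 4.1113

Derivation:
joint[0] = (0.0000, 0.0000)  (base)
link 0: phi[0] = 55 = 55 deg
  cos(55 deg) = 0.5736, sin(55 deg) = 0.8192
  joint[1] = (0.0000, 0.0000) + 1.5 * (0.5736, 0.8192) = (0.0000 + 0.8604, 0.0000 + 1.2287) = (0.8604, 1.2287)
link 1: phi[1] = 55 + 105 = 160 deg
  cos(160 deg) = -0.9397, sin(160 deg) = 0.3420
  joint[2] = (0.8604, 1.2287) + 11.9 * (-0.9397, 0.3420) = (0.8604 + -11.1823, 1.2287 + 4.0700) = (-10.3220, 5.2988)
link 2: phi[2] = 55 + 105 + 170 = 330 deg
  cos(330 deg) = 0.8660, sin(330 deg) = -0.5000
  joint[3] = (-10.3220, 5.2988) + 4.5 * (0.8660, -0.5000) = (-10.3220 + 3.8971, 5.2988 + -2.2500) = (-6.4249, 3.0488)
link 3: phi[3] = 55 + 105 + 170 + 135 = 465 deg
  cos(465 deg) = -0.2588, sin(465 deg) = 0.9659
  joint[4] = (-6.4249, 3.0488) + 1.1 * (-0.2588, 0.9659) = (-6.4249 + -0.2847, 3.0488 + 1.0625) = (-6.7096, 4.1113)
End effector: (-6.7096, 4.1113)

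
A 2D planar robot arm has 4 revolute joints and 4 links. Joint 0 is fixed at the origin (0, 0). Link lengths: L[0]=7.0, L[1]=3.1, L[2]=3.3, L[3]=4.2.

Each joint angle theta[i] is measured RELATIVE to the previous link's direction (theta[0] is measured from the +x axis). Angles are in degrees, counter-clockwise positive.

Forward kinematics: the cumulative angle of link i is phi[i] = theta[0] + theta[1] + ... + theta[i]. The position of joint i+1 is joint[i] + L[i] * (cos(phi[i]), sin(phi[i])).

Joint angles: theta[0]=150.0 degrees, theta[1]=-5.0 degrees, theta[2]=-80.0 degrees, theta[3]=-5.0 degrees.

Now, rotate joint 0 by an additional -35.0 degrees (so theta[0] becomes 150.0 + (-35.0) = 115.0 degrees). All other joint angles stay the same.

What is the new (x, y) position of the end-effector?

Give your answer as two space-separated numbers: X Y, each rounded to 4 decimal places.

joint[0] = (0.0000, 0.0000)  (base)
link 0: phi[0] = 115 = 115 deg
  cos(115 deg) = -0.4226, sin(115 deg) = 0.9063
  joint[1] = (0.0000, 0.0000) + 7 * (-0.4226, 0.9063) = (0.0000 + -2.9583, 0.0000 + 6.3442) = (-2.9583, 6.3442)
link 1: phi[1] = 115 + -5 = 110 deg
  cos(110 deg) = -0.3420, sin(110 deg) = 0.9397
  joint[2] = (-2.9583, 6.3442) + 3.1 * (-0.3420, 0.9397) = (-2.9583 + -1.0603, 6.3442 + 2.9130) = (-4.0186, 9.2572)
link 2: phi[2] = 115 + -5 + -80 = 30 deg
  cos(30 deg) = 0.8660, sin(30 deg) = 0.5000
  joint[3] = (-4.0186, 9.2572) + 3.3 * (0.8660, 0.5000) = (-4.0186 + 2.8579, 9.2572 + 1.6500) = (-1.1607, 10.9072)
link 3: phi[3] = 115 + -5 + -80 + -5 = 25 deg
  cos(25 deg) = 0.9063, sin(25 deg) = 0.4226
  joint[4] = (-1.1607, 10.9072) + 4.2 * (0.9063, 0.4226) = (-1.1607 + 3.8065, 10.9072 + 1.7750) = (2.6458, 12.6822)
End effector: (2.6458, 12.6822)

Answer: 2.6458 12.6822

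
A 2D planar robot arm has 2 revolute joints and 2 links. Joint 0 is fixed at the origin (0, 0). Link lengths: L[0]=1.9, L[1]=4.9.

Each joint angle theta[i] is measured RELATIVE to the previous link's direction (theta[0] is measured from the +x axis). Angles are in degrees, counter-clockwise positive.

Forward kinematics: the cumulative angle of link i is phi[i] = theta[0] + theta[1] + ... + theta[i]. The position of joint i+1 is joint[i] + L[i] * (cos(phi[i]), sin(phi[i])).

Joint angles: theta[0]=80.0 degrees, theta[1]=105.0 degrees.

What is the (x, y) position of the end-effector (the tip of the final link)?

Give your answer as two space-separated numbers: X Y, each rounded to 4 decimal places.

joint[0] = (0.0000, 0.0000)  (base)
link 0: phi[0] = 80 = 80 deg
  cos(80 deg) = 0.1736, sin(80 deg) = 0.9848
  joint[1] = (0.0000, 0.0000) + 1.9 * (0.1736, 0.9848) = (0.0000 + 0.3299, 0.0000 + 1.8711) = (0.3299, 1.8711)
link 1: phi[1] = 80 + 105 = 185 deg
  cos(185 deg) = -0.9962, sin(185 deg) = -0.0872
  joint[2] = (0.3299, 1.8711) + 4.9 * (-0.9962, -0.0872) = (0.3299 + -4.8814, 1.8711 + -0.4271) = (-4.5514, 1.4441)
End effector: (-4.5514, 1.4441)

Answer: -4.5514 1.4441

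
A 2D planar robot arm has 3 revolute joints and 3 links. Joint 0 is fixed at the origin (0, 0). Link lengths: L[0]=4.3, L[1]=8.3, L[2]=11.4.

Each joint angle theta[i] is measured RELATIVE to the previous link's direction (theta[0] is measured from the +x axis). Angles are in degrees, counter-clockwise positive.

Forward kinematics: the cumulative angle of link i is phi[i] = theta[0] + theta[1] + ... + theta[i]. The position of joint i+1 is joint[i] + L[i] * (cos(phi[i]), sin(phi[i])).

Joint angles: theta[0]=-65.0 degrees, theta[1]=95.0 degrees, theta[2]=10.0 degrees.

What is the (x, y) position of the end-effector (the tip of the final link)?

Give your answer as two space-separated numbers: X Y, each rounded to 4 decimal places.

joint[0] = (0.0000, 0.0000)  (base)
link 0: phi[0] = -65 = -65 deg
  cos(-65 deg) = 0.4226, sin(-65 deg) = -0.9063
  joint[1] = (0.0000, 0.0000) + 4.3 * (0.4226, -0.9063) = (0.0000 + 1.8173, 0.0000 + -3.8971) = (1.8173, -3.8971)
link 1: phi[1] = -65 + 95 = 30 deg
  cos(30 deg) = 0.8660, sin(30 deg) = 0.5000
  joint[2] = (1.8173, -3.8971) + 8.3 * (0.8660, 0.5000) = (1.8173 + 7.1880, -3.8971 + 4.1500) = (9.0053, 0.2529)
link 2: phi[2] = -65 + 95 + 10 = 40 deg
  cos(40 deg) = 0.7660, sin(40 deg) = 0.6428
  joint[3] = (9.0053, 0.2529) + 11.4 * (0.7660, 0.6428) = (9.0053 + 8.7329, 0.2529 + 7.3278) = (17.7382, 7.5807)
End effector: (17.7382, 7.5807)

Answer: 17.7382 7.5807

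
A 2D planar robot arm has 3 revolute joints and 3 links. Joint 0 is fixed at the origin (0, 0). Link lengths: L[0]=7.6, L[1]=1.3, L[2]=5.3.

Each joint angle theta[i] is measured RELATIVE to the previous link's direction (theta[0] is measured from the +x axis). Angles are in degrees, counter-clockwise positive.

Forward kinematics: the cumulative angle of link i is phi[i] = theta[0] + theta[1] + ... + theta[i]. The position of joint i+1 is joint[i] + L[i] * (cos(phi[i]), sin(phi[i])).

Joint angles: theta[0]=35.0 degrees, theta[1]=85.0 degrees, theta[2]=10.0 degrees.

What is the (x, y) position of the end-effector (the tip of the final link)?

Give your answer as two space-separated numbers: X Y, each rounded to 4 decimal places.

joint[0] = (0.0000, 0.0000)  (base)
link 0: phi[0] = 35 = 35 deg
  cos(35 deg) = 0.8192, sin(35 deg) = 0.5736
  joint[1] = (0.0000, 0.0000) + 7.6 * (0.8192, 0.5736) = (0.0000 + 6.2256, 0.0000 + 4.3592) = (6.2256, 4.3592)
link 1: phi[1] = 35 + 85 = 120 deg
  cos(120 deg) = -0.5000, sin(120 deg) = 0.8660
  joint[2] = (6.2256, 4.3592) + 1.3 * (-0.5000, 0.8660) = (6.2256 + -0.6500, 4.3592 + 1.1258) = (5.5756, 5.4850)
link 2: phi[2] = 35 + 85 + 10 = 130 deg
  cos(130 deg) = -0.6428, sin(130 deg) = 0.7660
  joint[3] = (5.5756, 5.4850) + 5.3 * (-0.6428, 0.7660) = (5.5756 + -3.4068, 5.4850 + 4.0600) = (2.1688, 9.5450)
End effector: (2.1688, 9.5450)

Answer: 2.1688 9.5450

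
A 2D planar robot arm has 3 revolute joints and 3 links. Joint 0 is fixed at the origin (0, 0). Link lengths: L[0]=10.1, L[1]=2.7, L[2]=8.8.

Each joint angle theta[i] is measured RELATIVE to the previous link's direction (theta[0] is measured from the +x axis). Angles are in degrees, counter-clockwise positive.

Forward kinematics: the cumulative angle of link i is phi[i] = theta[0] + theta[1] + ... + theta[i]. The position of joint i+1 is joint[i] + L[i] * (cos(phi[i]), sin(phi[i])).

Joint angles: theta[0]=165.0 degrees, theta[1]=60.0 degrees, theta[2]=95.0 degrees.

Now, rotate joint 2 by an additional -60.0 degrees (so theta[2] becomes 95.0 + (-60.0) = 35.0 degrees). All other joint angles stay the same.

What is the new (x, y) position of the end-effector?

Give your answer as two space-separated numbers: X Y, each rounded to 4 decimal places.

Answer: -13.1931 -7.9614

Derivation:
joint[0] = (0.0000, 0.0000)  (base)
link 0: phi[0] = 165 = 165 deg
  cos(165 deg) = -0.9659, sin(165 deg) = 0.2588
  joint[1] = (0.0000, 0.0000) + 10.1 * (-0.9659, 0.2588) = (0.0000 + -9.7559, 0.0000 + 2.6141) = (-9.7559, 2.6141)
link 1: phi[1] = 165 + 60 = 225 deg
  cos(225 deg) = -0.7071, sin(225 deg) = -0.7071
  joint[2] = (-9.7559, 2.6141) + 2.7 * (-0.7071, -0.7071) = (-9.7559 + -1.9092, 2.6141 + -1.9092) = (-11.6650, 0.7049)
link 2: phi[2] = 165 + 60 + 35 = 260 deg
  cos(260 deg) = -0.1736, sin(260 deg) = -0.9848
  joint[3] = (-11.6650, 0.7049) + 8.8 * (-0.1736, -0.9848) = (-11.6650 + -1.5281, 0.7049 + -8.6663) = (-13.1931, -7.9614)
End effector: (-13.1931, -7.9614)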